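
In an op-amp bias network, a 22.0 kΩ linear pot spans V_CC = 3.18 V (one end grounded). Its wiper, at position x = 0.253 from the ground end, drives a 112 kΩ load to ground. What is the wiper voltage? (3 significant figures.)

Lower segment x·R_p = 5.566 kΩ; upper segment (1−x)·R_p = 16.43 kΩ.
Lower segment in parallel with the load: 5.566 ‖ 112 = 5.302 kΩ.
Loaded-divider output: V_out = 3.18 × 0.2439 = 0.7757 V.

V_out ≈ 0.776 V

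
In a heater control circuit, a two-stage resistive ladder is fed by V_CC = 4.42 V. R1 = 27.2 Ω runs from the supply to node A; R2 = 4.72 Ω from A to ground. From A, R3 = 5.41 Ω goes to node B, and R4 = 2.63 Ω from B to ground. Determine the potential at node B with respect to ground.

Looking into the second stage from A: R3 + R4 = 8.040 Ω appears in parallel with R2.
Effective lower resistance at A: R2 ‖ 8.040 = 2.974 Ω.
So V_A = 4.42 × 0.09856 = 0.4356 V.
Then the unloaded second divider: V_B = V_A × R4/(R3+R4) = 0.4356 × 0.3271 = 0.1425 V.

V_B ≈ 0.143 V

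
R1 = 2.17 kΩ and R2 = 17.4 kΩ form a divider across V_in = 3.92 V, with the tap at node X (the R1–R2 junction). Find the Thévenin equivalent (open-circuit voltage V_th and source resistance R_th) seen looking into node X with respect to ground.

V_th ≈ 3.49 V, R_th ≈ 1.93 kΩ

V_th is the unloaded tap voltage: V_in · R2/(R1+R2) = 3.92 × 0.8891 = 3.485 V.
Looking into X with the source shorted: R_th = R1·R2/(R1+R2) = 2.170 × 17.4/19.57 = 1.929 kΩ.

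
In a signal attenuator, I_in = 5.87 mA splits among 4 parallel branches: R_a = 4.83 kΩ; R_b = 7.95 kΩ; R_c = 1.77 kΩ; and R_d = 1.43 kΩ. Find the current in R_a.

Total conductance ΣG = 1/4.83 + 1/7.95 + 1/1.77 + 1/1.43 = 1.597 (units of 1/kΩ).
By the current-divider rule, I = I_in · G_k/ΣG = 5.87 × 0.1296 = 0.7610 mA.

I ≈ 0.761 mA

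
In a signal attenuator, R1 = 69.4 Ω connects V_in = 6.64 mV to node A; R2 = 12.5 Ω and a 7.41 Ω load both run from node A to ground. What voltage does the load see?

V_out ≈ 0.417 mV

R2 ‖ R_L = (12.5 × 7.41)/(12.5 + 7.41) = 4.652 Ω.
Then V_out = V_in · R2'/(R1 + R2') = 6.64 × 4.652/74.05 = 0.4171 mV.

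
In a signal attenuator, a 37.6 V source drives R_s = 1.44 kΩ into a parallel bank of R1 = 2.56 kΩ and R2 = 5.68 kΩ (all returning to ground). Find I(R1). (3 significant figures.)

Parallel bank: R_p = 1/(1/2.56 + 1/5.68) = 1.765 kΩ.
Node voltage V_A = V_in · R_p/(R_s + R_p) = 37.6 × 0.5507 = 20.70 V.
I(R1) = V_A / R1 = 20.70/2.56 = 8.088 mA.

I ≈ 8.09 mA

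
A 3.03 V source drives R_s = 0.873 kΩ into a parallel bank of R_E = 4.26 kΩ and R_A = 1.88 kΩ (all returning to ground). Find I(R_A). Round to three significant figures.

I ≈ 0.966 mA

Combine the parallel branches: R_p = (1/4.26 + 1/1.88)⁻¹ = 1.304 kΩ.
V_A by voltage divider: V_A = 3.03 × 1.304/(0.873 + 1.304) = 1.815 V.
Branch current I = V_A/R_A = 1.815/1.88 = 0.9655 mA.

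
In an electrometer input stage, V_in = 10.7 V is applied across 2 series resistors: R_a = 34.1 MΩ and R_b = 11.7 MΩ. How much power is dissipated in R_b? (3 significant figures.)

The common current is I = 10.7/45.80 = 0.2336 µA.
V(R_b) = I·R = 2.733 V; P = V·I = 2.733 × 0.2336 = 0.6386 µW.

P ≈ 0.639 µW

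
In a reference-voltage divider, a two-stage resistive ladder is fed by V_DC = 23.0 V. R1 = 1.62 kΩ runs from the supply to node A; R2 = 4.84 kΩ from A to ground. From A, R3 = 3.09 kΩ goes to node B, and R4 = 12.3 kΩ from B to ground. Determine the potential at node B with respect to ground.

V_B ≈ 12.8 V

Looking into the second stage from A: R3 + R4 = 15.39 kΩ appears in parallel with R2.
Effective lower resistance at A: R2 ‖ 15.39 = 3.682 kΩ.
First divider: V_A = V_DC · 3.682/(1.62 + 3.682) = 15.97 V.
Stage 2 is unloaded, so V_B = V_A · R4/(R3+R4) = 15.97 × 12.3/15.39 = 12.77 V.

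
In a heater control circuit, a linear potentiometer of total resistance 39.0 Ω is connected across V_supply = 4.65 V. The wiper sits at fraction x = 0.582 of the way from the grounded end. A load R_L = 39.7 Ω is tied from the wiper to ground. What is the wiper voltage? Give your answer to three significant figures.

V_out ≈ 2.18 V

The pot divides into 16.30 Ω above the wiper and 22.70 Ω below.
Lower segment in parallel with the load: 22.70 ‖ 39.7 = 14.44 Ω.
Then V_out = V_supply · 14.44/(16.30 + 14.44) = 2.184 V.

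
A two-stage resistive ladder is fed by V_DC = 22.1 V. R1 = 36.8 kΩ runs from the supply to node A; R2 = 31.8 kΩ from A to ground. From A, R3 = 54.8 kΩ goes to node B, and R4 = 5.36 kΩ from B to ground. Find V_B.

Looking into the second stage from A: R3 + R4 = 60.16 kΩ appears in parallel with R2.
R2 ‖ (R3+R4) = 20.80 kΩ.
V_A = 22.1 × 20.80/(36.8 + 20.80) = 7.981 V.
Stage 2 is unloaded, so V_B = V_A · R4/(R3+R4) = 7.981 × 5.36/60.16 = 0.7111 V.

V_B ≈ 0.711 V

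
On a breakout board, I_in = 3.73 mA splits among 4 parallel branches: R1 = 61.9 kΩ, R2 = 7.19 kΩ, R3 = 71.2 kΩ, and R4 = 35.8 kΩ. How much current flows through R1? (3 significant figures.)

Conductances: ΣG = 1/61.9 + 1/7.19 + 1/71.2 + 1/35.8 = 0.1972 (1/kΩ).
By the current-divider rule, I = I_in · G_k/ΣG = 3.73 × 0.08192 = 0.3055 mA.

I ≈ 0.306 mA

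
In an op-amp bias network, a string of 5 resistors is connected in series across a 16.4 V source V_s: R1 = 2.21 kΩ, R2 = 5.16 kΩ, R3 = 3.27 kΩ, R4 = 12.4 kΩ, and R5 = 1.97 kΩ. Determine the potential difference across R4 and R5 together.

V ≈ 9.42 V

Series total: ΣR = 2.21 + 5.16 + 3.27 + 12.4 + 1.97 = 25.01 kΩ.
R_{R4..R5} = 12.4 + 1.97 = 14.37 kΩ.
V = V_s · R/ΣR = 16.4 × 0.5746 = 9.423 V.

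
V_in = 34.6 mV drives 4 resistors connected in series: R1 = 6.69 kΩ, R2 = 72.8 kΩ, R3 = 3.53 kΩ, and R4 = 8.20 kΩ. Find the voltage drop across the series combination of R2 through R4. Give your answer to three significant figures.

Series total: ΣR = 6.69 + 72.8 + 3.53 + 8.20 = 91.22 kΩ.
R_{R2..R4} = 72.8 + 3.53 + 8.20 = 84.53 kΩ.
V = V_in · R/ΣR = 34.6 × 0.9267 = 32.06 mV.

V ≈ 32.1 mV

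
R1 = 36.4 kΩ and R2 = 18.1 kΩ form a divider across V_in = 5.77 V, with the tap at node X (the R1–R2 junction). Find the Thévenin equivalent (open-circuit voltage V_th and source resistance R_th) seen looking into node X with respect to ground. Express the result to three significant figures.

With X open, the divider is unloaded: V_th = 5.77 × 18.1/54.50 = 1.916 V.
With V_in suppressed (replaced by a short), R_th = R1 ‖ R2 = (36.40 × 18.1)/(36.40 + 18.1) = 12.09 kΩ.

V_th ≈ 1.92 V, R_th ≈ 12.1 kΩ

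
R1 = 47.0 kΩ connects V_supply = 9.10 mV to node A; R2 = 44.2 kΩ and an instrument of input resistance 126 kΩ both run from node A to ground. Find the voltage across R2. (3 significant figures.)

V_out ≈ 3.74 mV

The load sits in parallel with R2, giving an effective lower resistance R2' = R2·R_L/(R2+R_L) = 32.72 kΩ.
Voltage divider with the loaded lower leg: V_out = 9.10 × 32.72/(47.0 + 32.72) = 9.10 × 0.4104 = 3.735 mV.
(Unloaded it would be 4.41 mV; the load pulls it down.)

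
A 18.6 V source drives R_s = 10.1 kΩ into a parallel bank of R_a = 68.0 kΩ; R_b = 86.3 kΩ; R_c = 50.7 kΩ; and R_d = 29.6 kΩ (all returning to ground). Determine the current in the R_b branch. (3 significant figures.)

I ≈ 0.119 mA

Combine the parallel branches: R_p = (1/68.0 + 1/86.3 + 1/50.7 + 1/29.6)⁻¹ = 12.53 kΩ.
V_A by voltage divider: V_A = 18.6 × 12.53/(10.1 + 12.53) = 10.30 V.
I(R_b) = V_A / R_b = 10.30/86.3 = 0.1193 mA.
(Equivalently: I_total = 0.8219 mA, then current-divider fraction G_k/ΣG = 0.1452.)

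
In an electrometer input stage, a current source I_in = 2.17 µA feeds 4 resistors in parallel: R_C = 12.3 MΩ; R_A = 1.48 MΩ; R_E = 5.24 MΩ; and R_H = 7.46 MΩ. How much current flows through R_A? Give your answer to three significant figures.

Total conductance ΣG = 1/12.3 + 1/1.48 + 1/5.24 + 1/7.46 = 1.082 (units of 1/MΩ).
By the current-divider rule, I = I_in · G_k/ΣG = 2.17 × 0.6245 = 1.355 µA.

I ≈ 1.36 µA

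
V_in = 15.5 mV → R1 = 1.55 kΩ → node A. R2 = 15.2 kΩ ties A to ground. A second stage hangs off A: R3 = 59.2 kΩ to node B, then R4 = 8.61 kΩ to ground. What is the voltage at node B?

V_B ≈ 1.75 mV

Looking into the second stage from A: R3 + R4 = 67.81 kΩ appears in parallel with R2.
R2 ‖ (R3+R4) = 12.42 kΩ.
V_A = 15.5 × 12.42/(1.55 + 12.42) = 13.78 mV.
Stage 2 is unloaded, so V_B = V_A · R4/(R3+R4) = 13.78 × 8.61/67.81 = 1.750 mV.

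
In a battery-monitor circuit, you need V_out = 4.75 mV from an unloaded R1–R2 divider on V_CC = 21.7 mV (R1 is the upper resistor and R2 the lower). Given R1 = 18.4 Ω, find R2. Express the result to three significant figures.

Required fraction k = V_out/V_CC = 0.2189.
Rearranging, R2 = R1·k/(1−k) = 18.4 × 0.2802 = 5.156 Ω.

R2 ≈ 5.16 Ω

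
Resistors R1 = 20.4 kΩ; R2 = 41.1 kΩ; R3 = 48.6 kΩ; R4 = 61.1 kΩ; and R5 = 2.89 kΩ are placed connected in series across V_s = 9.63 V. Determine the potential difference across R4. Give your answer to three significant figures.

Total series resistance ΣR = 20.4 + 41.1 + 48.6 + 61.1 + 2.89 = 174.1 kΩ.
By the voltage-divider rule, V = 9.63 × 61.10/174.1 = 3.380 V.

V ≈ 3.38 V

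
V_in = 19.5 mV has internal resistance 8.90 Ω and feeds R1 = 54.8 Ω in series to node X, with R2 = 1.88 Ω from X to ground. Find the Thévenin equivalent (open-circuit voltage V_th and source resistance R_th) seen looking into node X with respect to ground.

V_th ≈ 0.559 mV, R_th ≈ 1.83 Ω

R1' = 8.90 + 54.8 = 63.70 Ω (source resistance + R1).
Open-circuit (no load on X): V_th = V_in · R2/(R1' + R2) = 19.5 × 1.88/(63.70 + 1.88) = 0.5590 mV.
Zeroing V_in shorts the top of R1' to ground, so R_th = R1' ‖ R2 = 1.826 Ω.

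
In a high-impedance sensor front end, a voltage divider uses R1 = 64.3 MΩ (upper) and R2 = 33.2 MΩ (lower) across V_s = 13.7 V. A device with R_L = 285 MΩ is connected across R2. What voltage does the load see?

V_out ≈ 4.33 V

The load sits in parallel with R2, giving an effective lower resistance R2' = R2·R_L/(R2+R_L) = 29.74 MΩ.
Now apply the divider: V_out = 13.7 × 0.3162 = 4.332 V.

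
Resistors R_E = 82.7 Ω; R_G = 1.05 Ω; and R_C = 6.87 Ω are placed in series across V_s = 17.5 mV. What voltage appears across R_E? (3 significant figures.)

Total series resistance ΣR = 82.7 + 1.05 + 6.87 = 90.62 Ω.
Voltage divider: V = V_s · (82.70 / 90.62) = 17.5 × 0.9126 = 15.97 mV.

V ≈ 16.0 mV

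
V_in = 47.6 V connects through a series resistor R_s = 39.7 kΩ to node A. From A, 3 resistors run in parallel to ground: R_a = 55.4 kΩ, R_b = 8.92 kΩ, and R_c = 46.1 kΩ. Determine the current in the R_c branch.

Equivalent of the parallel group: R_p = 6.585 kΩ.
V_A = 47.6 × 6.585/46.29 = 6.772 V.
I(R_c) = V_A / R_c = 6.772/46.1 = 0.1469 mA.

I ≈ 0.147 mA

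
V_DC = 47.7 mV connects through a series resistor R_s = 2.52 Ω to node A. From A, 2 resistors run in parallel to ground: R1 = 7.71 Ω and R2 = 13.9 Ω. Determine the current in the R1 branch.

Combine the parallel branches: R_p = (1/7.71 + 1/13.9)⁻¹ = 4.959 Ω.
V_A = 47.7 × 4.959/7.479 = 31.63 mV.
Branch current I = V_A/R1 = 31.63/7.71 = 4.102 mA.
(Check via current divider: I_total = 6.378 mA; share G_k/ΣG = 0.6432 → same result.)

I ≈ 4.10 mA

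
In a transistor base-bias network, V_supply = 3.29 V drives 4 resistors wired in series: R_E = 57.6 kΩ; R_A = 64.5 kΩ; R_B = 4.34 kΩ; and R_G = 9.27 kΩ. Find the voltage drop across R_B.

ΣR = 57.6 + 64.5 + 4.34 + 9.27 = 135.7 kΩ.
V = V_supply · R/ΣR = 3.29 × 0.03198 = 0.1052 V.

V ≈ 0.105 V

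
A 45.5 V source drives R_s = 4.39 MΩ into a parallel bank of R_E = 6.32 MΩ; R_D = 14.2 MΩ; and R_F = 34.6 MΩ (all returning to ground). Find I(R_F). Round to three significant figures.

I ≈ 0.617 µA

Combine the parallel branches: R_p = (1/6.32 + 1/14.2 + 1/34.6)⁻¹ = 3.883 MΩ.
Node voltage V_A = V_supply · R_p/(R_s + R_p) = 45.5 × 0.4693 = 21.35 V.
I(R_F) = V_A / R_F = 21.35/34.6 = 0.6172 µA.
(Check via current divider: I_total = 5.500 µA; share G_k/ΣG = 0.1122 → same result.)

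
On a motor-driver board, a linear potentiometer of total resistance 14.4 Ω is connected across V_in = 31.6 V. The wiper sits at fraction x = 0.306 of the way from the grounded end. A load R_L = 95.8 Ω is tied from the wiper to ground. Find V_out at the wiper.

Split the track: R_lower = x·R_p = 4.406 Ω, R_upper = (1−x)·R_p = 9.994 Ω.
(x·R_p) ‖ R_L = 4.213 Ω.
Loaded-divider output: V_out = 31.6 × 0.2965 = 9.370 V.

V_out ≈ 9.37 V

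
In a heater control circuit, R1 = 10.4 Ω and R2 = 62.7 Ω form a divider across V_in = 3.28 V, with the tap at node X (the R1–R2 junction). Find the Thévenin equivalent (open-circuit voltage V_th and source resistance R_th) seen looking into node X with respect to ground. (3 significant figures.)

V_th ≈ 2.81 V, R_th ≈ 8.92 Ω

V_th is the unloaded tap voltage: V_in · R2/(R1+R2) = 3.28 × 0.8577 = 2.813 V.
Looking into X with the source shorted: R_th = R1·R2/(R1+R2) = 10.40 × 62.7/73.10 = 8.920 Ω.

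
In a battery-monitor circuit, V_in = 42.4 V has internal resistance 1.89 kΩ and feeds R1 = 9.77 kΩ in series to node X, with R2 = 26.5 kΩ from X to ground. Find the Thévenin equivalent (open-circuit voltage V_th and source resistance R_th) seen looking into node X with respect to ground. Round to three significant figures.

R1' = 1.89 + 9.77 = 11.66 kΩ (source resistance + R1).
V_th is the unloaded tap voltage: V_in · R2/(R1'+R2) = 42.4 × 0.6944 = 29.44 V.
With V_in suppressed (replaced by a short), R_th = R1' ‖ R2 = (11.66 × 26.5)/(11.66 + 26.5) = 8.097 kΩ.

V_th ≈ 29.4 V, R_th ≈ 8.10 kΩ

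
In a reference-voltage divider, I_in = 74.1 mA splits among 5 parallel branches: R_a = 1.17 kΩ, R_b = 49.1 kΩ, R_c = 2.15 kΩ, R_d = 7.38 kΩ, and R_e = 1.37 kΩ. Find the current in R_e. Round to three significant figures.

I ≈ 24.5 mA

Conductances: ΣG = 1/1.17 + 1/49.1 + 1/2.15 + 1/7.38 + 1/1.37 = 2.206 (1/kΩ).
By the current-divider rule, I = I_in · G_k/ΣG = 74.1 × 0.3309 = 24.52 mA.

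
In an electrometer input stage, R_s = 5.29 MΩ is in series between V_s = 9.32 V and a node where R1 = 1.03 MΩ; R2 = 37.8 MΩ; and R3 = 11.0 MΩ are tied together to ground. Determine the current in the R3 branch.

Equivalent of the parallel group: R_p = 0.9189 MΩ.
V_A by voltage divider: V_A = 9.32 × 0.9189/(5.29 + 0.9189) = 1.379 V.
I(R3) = V_A / R3 = 1.379/11.0 = 0.1254 µA.

I ≈ 0.125 µA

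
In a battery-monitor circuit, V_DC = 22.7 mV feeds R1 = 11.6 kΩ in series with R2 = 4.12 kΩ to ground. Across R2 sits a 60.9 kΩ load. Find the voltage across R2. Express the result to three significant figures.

R2 ‖ R_L = (4.12 × 60.9)/(4.12 + 60.9) = 3.859 kΩ.
Then V_out = V_DC · R2'/(R1 + R2') = 22.7 × 3.859/15.46 = 5.666 mV.

V_out ≈ 5.67 mV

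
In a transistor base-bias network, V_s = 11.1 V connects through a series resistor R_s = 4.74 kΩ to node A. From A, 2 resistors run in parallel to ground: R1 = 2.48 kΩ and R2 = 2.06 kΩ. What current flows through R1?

I ≈ 0.859 mA

Equivalent of the parallel group: R_p = 1.125 kΩ.
V_A = 11.1 × 1.125/5.865 = 2.130 V.
Branch current I = V_A/R1 = 2.130/2.48 = 0.8587 mA.
(Equivalently: I_total = 1.892 mA, then current-divider fraction G_k/ΣG = 0.4537.)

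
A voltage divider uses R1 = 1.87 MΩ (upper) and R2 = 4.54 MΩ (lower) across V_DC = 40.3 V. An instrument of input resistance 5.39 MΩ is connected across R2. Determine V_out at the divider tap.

First combine the lower leg with the load: R2 ‖ R_L = 2.464 MΩ.
Voltage divider with the loaded lower leg: V_out = 40.3 × 2.464/(1.87 + 2.464) = 40.3 × 0.5686 = 22.91 V.

V_out ≈ 22.9 V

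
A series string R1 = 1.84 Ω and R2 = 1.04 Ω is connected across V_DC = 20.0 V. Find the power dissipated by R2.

ΣR = 2.880 Ω → I = 20.0/2.880 = 6.944 A.
P = I²R = 48.23 × 1.04 = 50.15 W.

P ≈ 50.2 W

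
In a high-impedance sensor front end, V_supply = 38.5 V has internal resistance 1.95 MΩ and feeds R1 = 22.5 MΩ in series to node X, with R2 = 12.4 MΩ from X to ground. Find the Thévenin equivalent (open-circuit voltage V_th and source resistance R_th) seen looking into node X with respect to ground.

R1' = 1.95 + 22.5 = 24.45 MΩ (source resistance + R1).
V_th is the unloaded tap voltage: V_supply · R2/(R1'+R2) = 38.5 × 0.3365 = 12.96 V.
With V_supply suppressed (replaced by a short), R_th = R1' ‖ R2 = (24.45 × 12.4)/(24.45 + 12.4) = 8.227 MΩ.

V_th ≈ 13.0 V, R_th ≈ 8.23 MΩ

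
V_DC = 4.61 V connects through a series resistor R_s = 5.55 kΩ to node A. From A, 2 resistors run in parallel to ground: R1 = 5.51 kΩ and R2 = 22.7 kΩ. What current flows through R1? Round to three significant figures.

Equivalent of the parallel group: R_p = 4.434 kΩ.
V_A by voltage divider: V_A = 4.61 × 4.434/(5.55 + 4.434) = 2.047 V.
Branch current I = V_A/R1 = 2.047/5.51 = 0.3716 mA.

I ≈ 0.372 mA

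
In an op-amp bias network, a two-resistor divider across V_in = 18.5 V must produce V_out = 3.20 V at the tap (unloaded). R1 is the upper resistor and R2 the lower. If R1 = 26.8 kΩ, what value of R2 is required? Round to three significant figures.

Required fraction k = V_out/V_in = 0.1730.
So R2 = R1 · V_out/(V_in − V_out) = 26.8 × 3.20/(18.5 − 3.20) = 26.8 × 0.2092 = 5.605 kΩ.

R2 ≈ 5.61 kΩ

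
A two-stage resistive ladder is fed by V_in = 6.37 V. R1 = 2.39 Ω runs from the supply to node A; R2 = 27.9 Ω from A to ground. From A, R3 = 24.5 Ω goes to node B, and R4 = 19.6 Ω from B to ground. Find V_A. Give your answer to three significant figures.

V_A ≈ 5.59 V

Node A sees R2 in parallel with the series input of stage 2, R3 + R4 = 44.10 Ω.
R2 ‖ (R3+R4) = 17.09 Ω.
First divider: V_A = V_in · 17.09/(2.39 + 17.09) = 5.588 V.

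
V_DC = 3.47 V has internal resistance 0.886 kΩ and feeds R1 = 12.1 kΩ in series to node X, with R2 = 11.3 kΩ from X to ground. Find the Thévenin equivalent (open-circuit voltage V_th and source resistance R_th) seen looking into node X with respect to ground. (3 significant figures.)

V_th ≈ 1.61 V, R_th ≈ 6.04 kΩ

R1' = 0.886 + 12.1 = 12.99 kΩ (source resistance + R1).
V_th is the unloaded tap voltage: V_DC · R2/(R1'+R2) = 3.47 × 0.4653 = 1.615 V.
Looking into X with the source shorted: R_th = R1'·R2/(R1'+R2) = 12.99 × 11.3/24.29 = 6.042 kΩ.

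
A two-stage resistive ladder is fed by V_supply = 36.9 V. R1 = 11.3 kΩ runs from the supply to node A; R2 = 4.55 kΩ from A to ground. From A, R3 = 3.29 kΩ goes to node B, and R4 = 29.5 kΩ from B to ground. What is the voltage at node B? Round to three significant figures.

V_B ≈ 8.67 V

Looking into the second stage from A: R3 + R4 = 32.79 kΩ appears in parallel with R2.
R2 ‖ (R3+R4) = 3.996 kΩ.
First divider: V_A = V_supply · 3.996/(11.3 + 3.996) = 9.639 V.
Then the unloaded second divider: V_B = V_A × R4/(R3+R4) = 9.639 × 0.8997 = 8.672 V.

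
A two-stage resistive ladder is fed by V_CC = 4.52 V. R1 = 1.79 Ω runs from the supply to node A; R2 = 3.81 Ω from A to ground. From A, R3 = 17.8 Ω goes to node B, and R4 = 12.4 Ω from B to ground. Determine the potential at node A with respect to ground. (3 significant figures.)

Looking into the second stage from A: R3 + R4 = 30.20 Ω appears in parallel with R2.
R2 ‖ (R3+R4) = 3.383 Ω.
First divider: V_A = V_CC · 3.383/(1.79 + 3.383) = 2.956 V.

V_A ≈ 2.96 V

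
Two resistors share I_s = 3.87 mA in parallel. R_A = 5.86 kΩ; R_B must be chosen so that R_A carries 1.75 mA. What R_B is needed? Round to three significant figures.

R_B ≈ 4.84 kΩ

Two-branch current divider: I_A = I_s · R_B/(R_A + R_B).
With f = 0.4522, R_B = R_A · f/(1−f) = 5.86 × 0.8255 = 4.837 kΩ.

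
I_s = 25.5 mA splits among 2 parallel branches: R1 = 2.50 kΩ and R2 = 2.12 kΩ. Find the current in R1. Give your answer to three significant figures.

Two-branch current divider: I_k = I_s · R_other/(R_1 + R_2).
So I = 25.5 × 2.12/4.620 = 11.70 mA.

I ≈ 11.7 mA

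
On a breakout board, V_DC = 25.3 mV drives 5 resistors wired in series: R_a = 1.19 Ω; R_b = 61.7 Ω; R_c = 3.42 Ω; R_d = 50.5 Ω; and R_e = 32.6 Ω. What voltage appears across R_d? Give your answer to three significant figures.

ΣR = 1.19 + 61.7 + 3.42 + 50.5 + 32.6 = 149.4 Ω.
V = V_DC · R/ΣR = 25.3 × 0.3380 = 8.551 mV.

V ≈ 8.55 mV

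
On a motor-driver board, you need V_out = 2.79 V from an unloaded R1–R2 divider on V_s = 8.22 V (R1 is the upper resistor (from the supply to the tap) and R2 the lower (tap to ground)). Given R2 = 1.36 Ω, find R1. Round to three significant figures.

V_out/V_s = R2/(R1+R2) = 0.3394.
R1 = R2·(1/k − 1) = 1.36 × 1.946 = 2.647 Ω.

R1 ≈ 2.65 Ω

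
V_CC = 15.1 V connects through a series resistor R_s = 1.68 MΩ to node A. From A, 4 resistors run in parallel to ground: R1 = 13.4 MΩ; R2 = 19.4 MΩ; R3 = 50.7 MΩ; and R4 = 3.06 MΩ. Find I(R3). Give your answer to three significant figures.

Equivalent of the parallel group: R_p = 2.116 MΩ.
Node voltage V_A = V_CC · R_p/(R_s + R_p) = 15.1 × 0.5574 = 8.416 V.
I(R3) = V_A / R3 = 8.416/50.7 = 0.1660 µA.

I ≈ 0.166 µA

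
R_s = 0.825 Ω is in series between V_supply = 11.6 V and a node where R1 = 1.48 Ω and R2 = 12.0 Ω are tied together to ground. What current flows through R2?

I ≈ 0.594 A

Parallel bank: R_p = 1/(1/1.48 + 1/12.0) = 1.318 Ω.
Node voltage V_A = V_supply · R_p/(R_s + R_p) = 11.6 × 0.6149 = 7.133 V.
Branch current I = V_A/R2 = 7.133/12.0 = 0.5944 A.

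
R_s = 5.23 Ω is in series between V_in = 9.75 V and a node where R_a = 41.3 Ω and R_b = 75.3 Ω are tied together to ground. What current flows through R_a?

Equivalent of the parallel group: R_p = 26.67 Ω.
V_A = 9.75 × 26.67/31.90 = 8.152 V.
I(R_a) = V_A / R_a = 8.152/41.3 = 0.1974 A.

I ≈ 0.197 A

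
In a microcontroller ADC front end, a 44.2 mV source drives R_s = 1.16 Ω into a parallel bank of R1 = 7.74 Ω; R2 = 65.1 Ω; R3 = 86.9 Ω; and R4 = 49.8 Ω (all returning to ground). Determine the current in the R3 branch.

Equivalent of the parallel group: R_p = 5.677 Ω.
V_A by voltage divider: V_A = 44.2 × 5.677/(1.16 + 5.677) = 36.70 mV.
Branch current I = V_A/R3 = 36.70/86.9 = 0.4223 mA.

I ≈ 0.422 mA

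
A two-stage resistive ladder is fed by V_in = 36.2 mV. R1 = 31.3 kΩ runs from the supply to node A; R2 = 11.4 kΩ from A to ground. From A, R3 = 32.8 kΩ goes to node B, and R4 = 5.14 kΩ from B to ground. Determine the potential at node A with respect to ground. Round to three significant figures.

Node A sees R2 in parallel with the series input of stage 2, R3 + R4 = 37.94 kΩ.
R2 ‖ (R3+R4) = 8.766 kΩ.
So V_A = 36.2 × 0.2188 = 7.920 mV.

V_A ≈ 7.92 mV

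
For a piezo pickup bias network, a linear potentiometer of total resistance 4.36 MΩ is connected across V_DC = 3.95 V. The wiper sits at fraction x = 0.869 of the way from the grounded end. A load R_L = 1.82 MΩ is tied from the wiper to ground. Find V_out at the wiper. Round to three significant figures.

V_out ≈ 2.70 V

The pot divides into 0.5712 MΩ above the wiper and 3.789 MΩ below.
R_L loads the lower segment: effective lower R = 1.229 MΩ.
Then V_out = V_DC · 1.229/(0.5712 + 1.229) = 2.697 V.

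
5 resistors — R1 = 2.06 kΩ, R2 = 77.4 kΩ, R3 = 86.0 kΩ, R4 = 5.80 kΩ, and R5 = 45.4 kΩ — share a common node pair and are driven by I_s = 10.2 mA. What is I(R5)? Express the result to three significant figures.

I ≈ 0.319 mA

Total conductance ΣG = 1/2.06 + 1/77.4 + 1/86.0 + 1/5.80 + 1/45.4 = 0.7044 (units of 1/kΩ).
By the current-divider rule, I = I_s · G_k/ΣG = 10.2 × 0.03127 = 0.3189 mA.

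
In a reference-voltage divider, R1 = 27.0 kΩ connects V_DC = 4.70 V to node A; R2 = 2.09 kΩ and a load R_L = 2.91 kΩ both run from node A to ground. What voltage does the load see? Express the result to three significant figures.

The load sits in parallel with R2, giving an effective lower resistance R2' = R2·R_L/(R2+R_L) = 1.216 kΩ.
Then V_out = V_DC · R2'/(R1 + R2') = 4.70 × 1.216/28.22 = 0.2026 V.
(Unloaded it would be 0.338 V; the load pulls it down.)

V_out ≈ 0.203 V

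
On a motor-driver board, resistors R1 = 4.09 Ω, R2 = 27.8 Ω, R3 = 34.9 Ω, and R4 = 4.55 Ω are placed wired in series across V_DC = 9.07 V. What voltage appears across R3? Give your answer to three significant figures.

Series total: ΣR = 4.09 + 27.8 + 34.9 + 4.55 = 71.34 Ω.
By the voltage-divider rule, V = 9.07 × 34.90/71.34 = 4.437 V.

V ≈ 4.44 V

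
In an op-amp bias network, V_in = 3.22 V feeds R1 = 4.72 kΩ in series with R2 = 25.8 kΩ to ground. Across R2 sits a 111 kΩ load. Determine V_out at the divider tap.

V_out ≈ 2.63 V

R2 ‖ R_L = (25.8 × 111)/(25.8 + 111) = 20.93 kΩ.
Then V_out = V_in · R2'/(R1 + R2') = 3.22 × 20.93/25.65 = 2.628 V.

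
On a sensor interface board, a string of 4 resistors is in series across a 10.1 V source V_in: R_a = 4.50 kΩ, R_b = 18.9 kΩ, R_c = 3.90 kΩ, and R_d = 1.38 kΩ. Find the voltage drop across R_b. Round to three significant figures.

Total series resistance ΣR = 4.50 + 18.9 + 3.90 + 1.38 = 28.68 kΩ.
V = V_in · R/ΣR = 10.1 × 0.6590 = 6.656 V.

V ≈ 6.66 V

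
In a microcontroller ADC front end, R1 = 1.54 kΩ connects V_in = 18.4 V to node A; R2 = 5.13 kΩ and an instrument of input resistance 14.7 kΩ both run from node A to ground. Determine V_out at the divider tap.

R2 ‖ R_L = (5.13 × 14.7)/(5.13 + 14.7) = 3.803 kΩ.
Voltage divider with the loaded lower leg: V_out = 18.4 × 3.803/(1.54 + 3.803) = 18.4 × 0.7118 = 13.10 V.

V_out ≈ 13.1 V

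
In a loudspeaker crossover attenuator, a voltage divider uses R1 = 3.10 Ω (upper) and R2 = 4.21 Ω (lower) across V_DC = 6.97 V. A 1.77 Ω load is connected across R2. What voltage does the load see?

First combine the lower leg with the load: R2 ‖ R_L = 1.246 Ω.
Then V_out = V_DC · R2'/(R1 + R2') = 6.97 × 1.246/4.346 = 1.998 V.

V_out ≈ 2.00 V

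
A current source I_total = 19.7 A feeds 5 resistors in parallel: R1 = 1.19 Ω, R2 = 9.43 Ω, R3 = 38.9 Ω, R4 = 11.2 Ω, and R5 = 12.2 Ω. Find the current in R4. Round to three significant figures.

I ≈ 1.54 A

ΣG = 1/1.19 + 1/9.43 + 1/38.9 + 1/11.2 + 1/12.2 = 1.143.
Current divider: I(R4) = I_total · G_k/ΣG = 19.7 × (0.08929/1.143) = 19.7 × 0.07809 = 1.538 A.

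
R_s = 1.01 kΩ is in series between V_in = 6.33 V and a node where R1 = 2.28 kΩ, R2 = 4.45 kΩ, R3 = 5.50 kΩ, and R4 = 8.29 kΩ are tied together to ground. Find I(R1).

I ≈ 1.41 mA

Parallel bank: R_p = 1/(1/2.28 + 1/4.45 + 1/5.50 + 1/8.29) = 1.035 kΩ.
V_A by voltage divider: V_A = 6.33 × 1.035/(1.01 + 1.035) = 3.204 V.
Branch current I = V_A/R1 = 3.204/2.28 = 1.405 mA.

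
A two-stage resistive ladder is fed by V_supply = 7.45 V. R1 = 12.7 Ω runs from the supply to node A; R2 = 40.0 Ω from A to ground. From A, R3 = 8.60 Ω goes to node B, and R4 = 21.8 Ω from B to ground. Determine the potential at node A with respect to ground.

Node A sees R2 in parallel with the series input of stage 2, R3 + R4 = 30.40 Ω.
R2 ‖ (R3+R4) = 17.27 Ω.
First divider: V_A = V_supply · 17.27/(12.7 + 17.27) = 4.293 V.

V_A ≈ 4.29 V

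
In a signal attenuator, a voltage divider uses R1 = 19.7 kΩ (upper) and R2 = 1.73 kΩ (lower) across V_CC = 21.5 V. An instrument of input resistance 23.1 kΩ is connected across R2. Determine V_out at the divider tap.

R2 ‖ R_L = (1.73 × 23.1)/(1.73 + 23.1) = 1.609 kΩ.
Voltage divider with the loaded lower leg: V_out = 21.5 × 1.609/(19.7 + 1.609) = 21.5 × 0.07553 = 1.624 V.

V_out ≈ 1.62 V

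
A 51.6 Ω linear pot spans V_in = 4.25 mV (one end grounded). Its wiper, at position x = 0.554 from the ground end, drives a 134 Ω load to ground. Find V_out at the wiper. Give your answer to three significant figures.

V_out ≈ 2.15 mV

Split the track: R_lower = x·R_p = 28.59 Ω, R_upper = (1−x)·R_p = 23.01 Ω.
(x·R_p) ‖ R_L = 23.56 Ω.
Loaded-divider output: V_out = 4.25 × 0.5059 = 2.150 mV.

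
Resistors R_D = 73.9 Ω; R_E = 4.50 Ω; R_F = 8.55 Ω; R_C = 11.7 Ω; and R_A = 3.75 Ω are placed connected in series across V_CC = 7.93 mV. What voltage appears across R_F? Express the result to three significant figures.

V ≈ 0.662 mV

Series total: ΣR = 73.9 + 4.50 + 8.55 + 11.7 + 3.75 = 102.4 Ω.
Voltage divider: V = V_CC · (8.550 / 102.4) = 7.93 × 0.08350 = 0.6621 mV.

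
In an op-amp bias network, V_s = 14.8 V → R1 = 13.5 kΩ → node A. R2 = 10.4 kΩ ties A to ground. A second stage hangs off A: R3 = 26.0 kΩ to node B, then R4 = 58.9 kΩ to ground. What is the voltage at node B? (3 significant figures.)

Looking into the second stage from A: R3 + R4 = 84.90 kΩ appears in parallel with R2.
Effective lower resistance at A: R2 ‖ 84.90 = 9.265 kΩ.
So V_A = 14.8 × 0.4070 = 6.023 V.
Then the unloaded second divider: V_B = V_A × R4/(R3+R4) = 6.023 × 0.6938 = 4.179 V.

V_B ≈ 4.18 V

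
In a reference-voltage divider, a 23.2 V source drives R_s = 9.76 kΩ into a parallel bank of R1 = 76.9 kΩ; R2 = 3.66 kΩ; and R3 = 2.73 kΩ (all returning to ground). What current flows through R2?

I ≈ 0.860 mA

Combine the parallel branches: R_p = (1/76.9 + 1/3.66 + 1/2.73)⁻¹ = 1.533 kΩ.
V_A = 23.2 × 1.533/11.29 = 3.148 V.
Branch current I = V_A/R2 = 3.148/3.66 = 0.8602 mA.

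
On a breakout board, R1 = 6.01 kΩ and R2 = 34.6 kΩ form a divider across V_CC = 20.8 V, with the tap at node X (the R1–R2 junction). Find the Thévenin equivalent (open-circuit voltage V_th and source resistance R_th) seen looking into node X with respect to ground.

V_th ≈ 17.7 V, R_th ≈ 5.12 kΩ

With X open, the divider is unloaded: V_th = 20.8 × 34.6/40.61 = 17.72 V.
Zeroing V_CC shorts the top of R1 to ground, so R_th = R1 ‖ R2 = 5.121 kΩ.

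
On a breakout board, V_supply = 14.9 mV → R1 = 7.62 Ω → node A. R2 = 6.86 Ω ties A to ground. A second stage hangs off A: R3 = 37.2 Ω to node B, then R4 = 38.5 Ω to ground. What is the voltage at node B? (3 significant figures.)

V_B ≈ 3.43 mV

Node A sees R2 in parallel with the series input of stage 2, R3 + R4 = 75.70 Ω.
Effective lower resistance at A: R2 ‖ 75.70 = 6.290 Ω.
So V_A = 14.9 × 0.4522 = 6.738 mV.
V_B = V_A × 0.5086 = 3.427 mV.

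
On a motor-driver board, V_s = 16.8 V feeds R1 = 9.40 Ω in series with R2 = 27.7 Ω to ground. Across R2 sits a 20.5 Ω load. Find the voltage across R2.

V_out ≈ 9.34 V

The load sits in parallel with R2, giving an effective lower resistance R2' = R2·R_L/(R2+R_L) = 11.78 Ω.
Then V_out = V_s · R2'/(R1 + R2') = 16.8 × 11.78/21.18 = 9.344 V.
(Unloaded it would be 12.5 V; the load pulls it down.)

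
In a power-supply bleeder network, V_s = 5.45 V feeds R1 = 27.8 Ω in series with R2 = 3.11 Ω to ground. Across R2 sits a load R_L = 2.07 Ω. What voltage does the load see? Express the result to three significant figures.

V_out ≈ 0.233 V

The load sits in parallel with R2, giving an effective lower resistance R2' = R2·R_L/(R2+R_L) = 1.243 Ω.
Voltage divider with the loaded lower leg: V_out = 5.45 × 1.243/(27.8 + 1.243) = 5.45 × 0.04279 = 0.2332 V.
(Unloaded it would be 0.548 V; the load pulls it down.)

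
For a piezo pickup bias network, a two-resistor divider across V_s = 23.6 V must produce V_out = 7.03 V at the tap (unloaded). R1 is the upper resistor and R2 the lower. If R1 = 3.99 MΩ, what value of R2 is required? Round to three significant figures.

The divider ratio is R2/(R1+R2) = 7.03/23.6 = 0.2979.
So R2 = R1 · V_out/(V_s − V_out) = 3.99 × 7.03/(23.6 − 7.03) = 3.99 × 0.4243 = 1.693 MΩ.

R2 ≈ 1.69 MΩ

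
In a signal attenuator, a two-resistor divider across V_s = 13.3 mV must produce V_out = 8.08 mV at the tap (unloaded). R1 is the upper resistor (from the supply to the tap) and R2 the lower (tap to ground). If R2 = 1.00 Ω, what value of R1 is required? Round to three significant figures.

The divider ratio is R2/(R1+R2) = 8.08/13.3 = 0.6075.
Rearranging, R1 = R2·(1−k)/k = 1.00 × 0.6460 = 0.6460 Ω.

R1 ≈ 0.646 Ω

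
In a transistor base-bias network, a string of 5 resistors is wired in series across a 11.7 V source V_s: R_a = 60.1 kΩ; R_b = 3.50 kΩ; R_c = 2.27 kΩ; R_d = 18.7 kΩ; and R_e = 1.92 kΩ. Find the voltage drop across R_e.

Total series resistance ΣR = 60.1 + 3.50 + 2.27 + 18.7 + 1.92 = 86.49 kΩ.
By the voltage-divider rule, V = 11.7 × 1.920/86.49 = 0.2597 V.

V ≈ 0.260 V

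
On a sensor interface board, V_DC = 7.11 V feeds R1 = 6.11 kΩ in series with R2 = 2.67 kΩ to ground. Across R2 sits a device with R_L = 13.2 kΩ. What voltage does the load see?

V_out ≈ 1.90 V

First combine the lower leg with the load: R2 ‖ R_L = 2.221 kΩ.
Then V_out = V_DC · R2'/(R1 + R2') = 7.11 × 2.221/8.331 = 1.895 V.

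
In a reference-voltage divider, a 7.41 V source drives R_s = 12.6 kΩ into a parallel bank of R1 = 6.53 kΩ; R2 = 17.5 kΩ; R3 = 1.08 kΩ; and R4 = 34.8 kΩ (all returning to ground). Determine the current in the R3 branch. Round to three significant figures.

Parallel bank: R_p = 1/(1/6.53 + 1/17.5 + 1/1.08 + 1/34.8) = 0.8584 kΩ.
Node voltage V_A = V_s · R_p/(R_s + R_p) = 7.41 × 0.06378 = 0.4726 V.
I(R3) = V_A / R3 = 0.4726/1.08 = 0.4376 mA.

I ≈ 0.438 mA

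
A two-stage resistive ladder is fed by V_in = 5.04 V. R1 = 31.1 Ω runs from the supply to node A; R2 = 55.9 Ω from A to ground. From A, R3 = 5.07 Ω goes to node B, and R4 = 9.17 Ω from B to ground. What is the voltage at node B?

V_B ≈ 0.868 V

Looking into the second stage from A: R3 + R4 = 14.24 Ω appears in parallel with R2.
R2 ‖ (R3+R4) = 11.35 Ω.
So V_A = 5.04 × 0.2674 = 1.347 V.
Stage 2 is unloaded, so V_B = V_A · R4/(R3+R4) = 1.347 × 9.17/14.24 = 0.8677 V.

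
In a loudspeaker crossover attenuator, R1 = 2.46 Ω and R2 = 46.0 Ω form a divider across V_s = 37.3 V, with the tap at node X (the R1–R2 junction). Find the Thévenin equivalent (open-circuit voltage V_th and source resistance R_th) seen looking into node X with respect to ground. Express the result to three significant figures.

V_th ≈ 35.4 V, R_th ≈ 2.34 Ω

With X open, the divider is unloaded: V_th = 37.3 × 46.0/48.46 = 35.41 V.
Zeroing V_s shorts the top of R1 to ground, so R_th = R1 ‖ R2 = 2.335 Ω.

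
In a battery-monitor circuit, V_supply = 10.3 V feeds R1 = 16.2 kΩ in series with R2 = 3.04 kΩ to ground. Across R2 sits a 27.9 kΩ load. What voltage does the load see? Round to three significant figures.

V_out ≈ 1.49 V

R2 ‖ R_L = (3.04 × 27.9)/(3.04 + 27.9) = 2.741 kΩ.
Voltage divider with the loaded lower leg: V_out = 10.3 × 2.741/(16.2 + 2.741) = 10.3 × 0.1447 = 1.491 V.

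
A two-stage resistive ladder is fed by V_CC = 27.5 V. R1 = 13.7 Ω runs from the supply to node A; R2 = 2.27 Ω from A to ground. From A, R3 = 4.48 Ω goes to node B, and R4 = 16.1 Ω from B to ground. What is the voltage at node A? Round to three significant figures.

Looking into the second stage from A: R3 + R4 = 20.58 Ω appears in parallel with R2.
R2 ‖ (R3+R4) = 2.044 Ω.
V_A = 27.5 × 2.044/(13.7 + 2.044) = 3.571 V.

V_A ≈ 3.57 V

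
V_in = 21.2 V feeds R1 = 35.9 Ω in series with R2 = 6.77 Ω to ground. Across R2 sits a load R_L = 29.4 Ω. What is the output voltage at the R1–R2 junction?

First combine the lower leg with the load: R2 ‖ R_L = 5.503 Ω.
Voltage divider with the loaded lower leg: V_out = 21.2 × 5.503/(35.9 + 5.503) = 21.2 × 0.1329 = 2.818 V.

V_out ≈ 2.82 V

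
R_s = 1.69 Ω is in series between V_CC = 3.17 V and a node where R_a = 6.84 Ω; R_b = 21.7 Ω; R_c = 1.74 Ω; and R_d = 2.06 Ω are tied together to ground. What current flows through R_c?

I ≈ 0.585 A

Equivalent of the parallel group: R_p = 0.7984 Ω.
V_A by voltage divider: V_A = 3.17 × 0.7984/(1.69 + 0.7984) = 1.017 V.
I(R_c) = V_A / R_c = 1.017/1.74 = 0.5846 A.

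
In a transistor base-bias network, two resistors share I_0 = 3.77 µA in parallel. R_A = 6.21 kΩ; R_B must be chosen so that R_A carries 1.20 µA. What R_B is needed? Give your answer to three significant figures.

R_B ≈ 2.90 kΩ

The fraction through R_A equals R_B/(R_A+R_B).
1.20/3.77 = R_B/(R_A + R_B) → R_B = R_A · (0.3183)/(1 − 0.3183) = 6.21 × 0.4669 = 2.900 kΩ.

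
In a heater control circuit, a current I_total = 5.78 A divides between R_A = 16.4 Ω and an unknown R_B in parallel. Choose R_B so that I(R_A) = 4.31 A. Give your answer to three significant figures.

The fraction through R_A equals R_B/(R_A+R_B).
With f = 0.7457, R_B = R_A · f/(1−f) = 16.4 × 2.932 = 48.08 Ω.

R_B ≈ 48.1 Ω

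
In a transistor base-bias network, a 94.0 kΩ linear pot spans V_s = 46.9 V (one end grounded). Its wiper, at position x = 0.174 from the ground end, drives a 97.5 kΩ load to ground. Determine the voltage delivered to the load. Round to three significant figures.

V_out ≈ 7.17 V

Split the track: R_lower = x·R_p = 16.36 kΩ, R_upper = (1−x)·R_p = 77.64 kΩ.
R_L loads the lower segment: effective lower R = 14.01 kΩ.
Then V_out = V_s · 14.01/(77.64 + 14.01) = 7.167 V.
(Unloaded: V_out = x·V_s = 8.16 V.)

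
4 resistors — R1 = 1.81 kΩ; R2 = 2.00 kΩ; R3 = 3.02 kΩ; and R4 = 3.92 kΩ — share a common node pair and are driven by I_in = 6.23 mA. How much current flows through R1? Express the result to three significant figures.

Conductances: ΣG = 1/1.81 + 1/2.00 + 1/3.02 + 1/3.92 = 1.639 (1/kΩ).
Current divider: I(R1) = I_in · G_k/ΣG = 6.23 × (0.5525/1.639) = 6.23 × 0.3371 = 2.100 mA.

I ≈ 2.10 mA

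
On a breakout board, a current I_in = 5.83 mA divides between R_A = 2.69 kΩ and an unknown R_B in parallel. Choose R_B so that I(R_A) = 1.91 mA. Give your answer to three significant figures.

The fraction through R_A equals R_B/(R_A+R_B).
With f = 0.3276, R_B = R_A · f/(1−f) = 2.69 × 0.4872 = 1.311 kΩ.

R_B ≈ 1.31 kΩ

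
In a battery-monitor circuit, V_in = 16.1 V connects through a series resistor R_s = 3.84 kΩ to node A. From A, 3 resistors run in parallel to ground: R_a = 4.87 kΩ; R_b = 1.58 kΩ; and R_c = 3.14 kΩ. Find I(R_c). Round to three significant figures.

Combine the parallel branches: R_p = (1/4.87 + 1/1.58 + 1/3.14)⁻¹ = 0.8645 kΩ.
V_A by voltage divider: V_A = 16.1 × 0.8645/(3.84 + 0.8645) = 2.959 V.
Branch current I = V_A/R_c = 2.959/3.14 = 0.9422 mA.
(Check via current divider: I_total = 3.422 mA; share G_k/ΣG = 0.2753 → same result.)

I ≈ 0.942 mA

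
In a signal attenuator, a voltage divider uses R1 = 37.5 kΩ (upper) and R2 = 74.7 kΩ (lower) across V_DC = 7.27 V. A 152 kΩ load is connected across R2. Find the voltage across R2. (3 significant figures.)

First combine the lower leg with the load: R2 ‖ R_L = 50.09 kΩ.
Voltage divider with the loaded lower leg: V_out = 7.27 × 50.09/(37.5 + 50.09) = 7.27 × 0.5718 = 4.157 V.

V_out ≈ 4.16 V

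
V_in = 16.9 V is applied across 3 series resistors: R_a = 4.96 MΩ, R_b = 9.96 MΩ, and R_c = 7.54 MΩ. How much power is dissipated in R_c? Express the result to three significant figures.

P ≈ 4.27 µW

ΣR = 22.46 MΩ → I = 16.9/22.46 = 0.7524 µA.
P(R_c) = I²·R_c = (0.7524)² × 7.54 = 4.269 µW.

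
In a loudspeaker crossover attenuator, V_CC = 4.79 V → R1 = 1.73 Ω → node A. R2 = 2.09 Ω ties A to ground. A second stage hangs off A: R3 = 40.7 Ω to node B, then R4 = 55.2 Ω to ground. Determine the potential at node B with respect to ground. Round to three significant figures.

V_B ≈ 1.49 V

The second stage (R3 + R4 = 95.90 Ω) loads node A in parallel with R2.
Effective lower resistance at A: R2 ‖ 95.90 = 2.045 Ω.
First divider: V_A = V_CC · 2.045/(1.73 + 2.045) = 2.595 V.
V_B = V_A × 0.5756 = 1.494 V.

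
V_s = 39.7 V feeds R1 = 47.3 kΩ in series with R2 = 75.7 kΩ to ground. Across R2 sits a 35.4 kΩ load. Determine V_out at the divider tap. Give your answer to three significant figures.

First combine the lower leg with the load: R2 ‖ R_L = 24.12 kΩ.
Now apply the divider: V_out = 39.7 × 0.3377 = 13.41 V.

V_out ≈ 13.4 V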